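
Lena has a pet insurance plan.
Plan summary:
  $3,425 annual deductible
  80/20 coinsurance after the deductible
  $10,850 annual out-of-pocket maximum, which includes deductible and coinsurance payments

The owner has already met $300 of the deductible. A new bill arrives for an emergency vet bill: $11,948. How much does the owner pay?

$300 of the $3,425 deductible is already met, leaving $3,125.
That leaves $11,948 − $3,125 = $8,823 for coinsurance.
20% of $8,823 = $1,764.60 falls to the owner.
Owner responsibility before any cap: $3,125 + $1,764.60 = $4,889.60.
Cumulative spending $300 + $4,889.60 = $5,189.60 stays under the $10,850 maximum.

$4,889.60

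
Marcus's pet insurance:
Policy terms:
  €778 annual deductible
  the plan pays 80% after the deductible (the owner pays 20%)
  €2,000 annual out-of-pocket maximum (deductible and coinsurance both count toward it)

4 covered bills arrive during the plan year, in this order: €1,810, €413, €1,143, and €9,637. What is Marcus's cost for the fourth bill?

Claim 1 — €1,810: €778 to deductible, leaving €1,032; coinsurance €1,032 × 20% = €206.40. Owner owes €984.40 (running OOP €984.40).
Claim 2 — €413: 20% coinsurance on €413 = €82.60. Owner owes €82.60 (running OOP €1,067).
Claim 3 — €1,143: 20% coinsurance on €1,143 = €228.60. Cost to owner: €228.60. OOP to date €1,295.60.
Claim 4 — €9,637: 20% coinsurance on €9,637 = €1,927.40. Adding that to €1,295.60 gives €3,223, past the €2,000 cap; owner pays only €2,000 − €1,295.60 = €704.40.

€704.40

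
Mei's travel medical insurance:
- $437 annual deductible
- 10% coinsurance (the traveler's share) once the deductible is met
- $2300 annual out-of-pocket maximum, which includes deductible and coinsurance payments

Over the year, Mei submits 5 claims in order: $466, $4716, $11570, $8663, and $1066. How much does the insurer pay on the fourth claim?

Claim 1 — $466: deductible takes $437, $29 remains; coinsurance $29 × 10% = $2.90. Traveler owes $439.90 (running OOP $439.90). Insurer: $466 − $439.90 = $26.10.
Claim 2 — $4716: 10% coinsurance on $4716 = $471.60. Cost to traveler: $471.60. OOP to date $911.50. Insurer: $4716 − $471.60 = $4244.40.
Claim 3 — $11570: 10% coinsurance on $11570 = $1157. Cost to traveler: $1157. OOP to date $2068.50. Plan pays $11570 − $1157 = $10413.
Claim 4 — $8663: 10% coinsurance on $8663 = $866.30. OOP would hit $2934.80 > $2300, so the cap limits the traveler to $2300 − $2068.50 = $231.50. Insurer: $8663 − $231.50 = $8431.50.

$8431.50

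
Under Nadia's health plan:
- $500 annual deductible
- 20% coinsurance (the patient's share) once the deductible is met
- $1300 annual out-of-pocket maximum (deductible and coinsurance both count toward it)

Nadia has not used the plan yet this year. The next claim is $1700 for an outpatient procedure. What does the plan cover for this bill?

Deductible not yet touched, so the first $500 of the bill goes to the deductible.
After the $500 deductible portion, $1700 − $500 = $1200 is subject to coinsurance.
Patient's 20% share of $1200 is $240.
So the patient owes $500 + $240 = $740 before any cap.
Total out-of-pocket so far would be $0 + $740 = $740, below the $1300 cap — no reduction.
Insurer pays the balance: $1700 − $740 = $960.

$960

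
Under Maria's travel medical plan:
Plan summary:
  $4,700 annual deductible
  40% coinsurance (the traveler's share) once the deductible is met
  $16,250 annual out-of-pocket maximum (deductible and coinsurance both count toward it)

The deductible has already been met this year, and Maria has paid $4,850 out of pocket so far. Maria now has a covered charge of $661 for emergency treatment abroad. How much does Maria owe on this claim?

With the deductible met, the entire $661 is subject to coinsurance.
Traveler's 40% share of $661 is $264.40.
Total out-of-pocket so far would be $4,850 + $264.40 = $5,114.40, below the $16,250 cap — no reduction.

$264.40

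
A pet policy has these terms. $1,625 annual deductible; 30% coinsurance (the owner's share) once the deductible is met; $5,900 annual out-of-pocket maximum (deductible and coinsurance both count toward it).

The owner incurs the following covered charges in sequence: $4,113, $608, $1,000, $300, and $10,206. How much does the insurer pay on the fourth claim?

Claim 1 ($4,113): $1,625 to deductible, leaving $2,488; 30% of $2,488 = $746.40. Owner pays $2,371.40; OOP now $2,371.40. Insurer: $4,113 − $2,371.40 = $1,741.60.
Claim 2 ($608): 30% coinsurance on $608 = $182.40. Owner pays $182.40; OOP now $2,553.80. Insurer: $608 − $182.40 = $425.60.
Claim 3 ($1,000): deductible already satisfied, so owner's share is 30% × $1,000 = $300. Cost to owner: $300. OOP to date $2,853.80. Plan pays $1,000 − $300 = $700.
Claim 4 ($300): deductible met; 30% of $300 = $90. Owner owes $90 (running OOP $2,943.80). Insurer: $300 − $90 = $210.

$210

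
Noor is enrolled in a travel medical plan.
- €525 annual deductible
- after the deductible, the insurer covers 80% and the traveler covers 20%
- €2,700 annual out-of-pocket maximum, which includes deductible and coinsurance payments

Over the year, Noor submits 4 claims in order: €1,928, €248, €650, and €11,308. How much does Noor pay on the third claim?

€130

Claim 1 — €1,928: €525 finishes the deductible; €1,403 goes to coinsurance; coinsurance €1,403 × 20% = €280.60. Cost to traveler: €805.60. OOP to date €805.60.
Claim 2 — €248: 20% coinsurance on €248 = €49.60. Traveler owes €49.60 (running OOP €855.20).
Claim 3 — €650: 20% coinsurance on €650 = €130. Traveler owes €130 (running OOP €985.20).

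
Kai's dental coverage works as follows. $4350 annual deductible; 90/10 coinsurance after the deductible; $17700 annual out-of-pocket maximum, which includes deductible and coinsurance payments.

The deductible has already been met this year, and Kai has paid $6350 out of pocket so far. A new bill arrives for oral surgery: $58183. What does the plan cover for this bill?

With the deductible met, the entire $58183 is subject to coinsurance.
Patient's 10% share of $58183 is $5818.30.
Cumulative spending $6350 + $5818.30 = $12168.30 stays under the $17700 maximum.
Insurer pays the balance: $58183 − $5818.30 = $52364.70.

$52364.70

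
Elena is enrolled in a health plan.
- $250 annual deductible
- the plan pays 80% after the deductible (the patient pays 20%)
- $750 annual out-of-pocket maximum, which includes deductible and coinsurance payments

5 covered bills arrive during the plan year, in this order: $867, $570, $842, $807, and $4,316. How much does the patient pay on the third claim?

Claim 1 — $867: $250 to deductible, leaving $617; coinsurance $617 × 20% = $123.40. Cost to patient: $373.40. OOP to date $373.40.
Claim 2 — $570: deductible already satisfied, so patient's share is 20% × $570 = $114. Patient pays $114; OOP now $487.40.
Claim 3 — $842: deductible met; 20% of $842 = $168.40. Cost to patient: $168.40. OOP to date $655.80.

$168.40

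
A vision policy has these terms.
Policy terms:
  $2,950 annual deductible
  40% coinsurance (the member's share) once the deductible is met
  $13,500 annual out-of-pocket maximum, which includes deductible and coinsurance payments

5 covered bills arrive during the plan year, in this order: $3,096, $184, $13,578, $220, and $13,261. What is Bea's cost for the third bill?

#1 ($3,096): deductible takes $2,950, $146 remains; coinsurance $146 × 40% = $58.40. Member owes $3,008.40 (running OOP $3,008.40).
#2 ($184): deductible already satisfied, so member's share is 40% × $184 = $73.60. Member owes $73.60 (running OOP $3,082).
#3 ($13,578): 40% coinsurance on $13,578 = $5,431.20. Member pays $5,431.20; OOP now $8,513.20.

$5,431.20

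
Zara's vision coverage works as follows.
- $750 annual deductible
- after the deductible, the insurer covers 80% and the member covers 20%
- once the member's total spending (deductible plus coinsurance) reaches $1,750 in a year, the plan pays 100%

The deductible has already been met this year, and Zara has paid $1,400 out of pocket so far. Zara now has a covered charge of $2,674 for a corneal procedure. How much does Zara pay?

The deductible is already satisfied, so the full bill goes to coinsurance.
20% of $2,674 = $534.80 falls to the member.
Year-to-date out-of-pocket would reach $1,400 + $534.80 = $1,934.80, above the $1,750 maximum, so the member pays only $1,750 − $1,400 = $350.

$350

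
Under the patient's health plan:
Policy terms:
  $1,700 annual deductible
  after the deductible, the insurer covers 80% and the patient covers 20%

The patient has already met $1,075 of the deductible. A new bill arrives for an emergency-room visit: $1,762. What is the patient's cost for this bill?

Deductible still to meet: $1,700 − $1,075 = $625.
That leaves $1,762 − $625 = $1,137 for coinsurance.
20% of $1,137 = $227.40 falls to the patient.
Patient responsibility: $625 + $227.40 = $852.40.

$852.40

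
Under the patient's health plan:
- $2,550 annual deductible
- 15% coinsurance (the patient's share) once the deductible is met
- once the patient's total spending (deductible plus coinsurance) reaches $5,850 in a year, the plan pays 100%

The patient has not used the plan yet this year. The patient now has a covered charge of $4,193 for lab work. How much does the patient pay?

The full $2,550 deductible is still open; $2,550 of this bill applies to it.
The remaining $1,643 (= $4,193 − $2,550) moves to coinsurance.
Patient's 15% share of $1,643 is $246.45.
Patient responsibility before any cap: $2,550 + $246.45 = $2,796.45.
Total out-of-pocket so far would be $0 + $2,796.45 = $2,796.45, below the $5,850 cap — no reduction.

$2,796.45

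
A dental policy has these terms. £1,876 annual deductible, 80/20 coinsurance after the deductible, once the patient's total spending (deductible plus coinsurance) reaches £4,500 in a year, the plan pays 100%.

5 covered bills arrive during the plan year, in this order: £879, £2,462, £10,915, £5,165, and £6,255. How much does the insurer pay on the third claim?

Claim 1 (£879): fully absorbed by the deductible. Patient pays £879; OOP now £879. Plan pays £879 − £879 = £0.
Claim 2 (£2,462): £997 finishes the deductible; £1,465 goes to coinsurance; coinsurance £1,465 × 20% = £293. Patient owes £1,290 (running OOP £2,169). Plan pays £2,462 − £1,290 = £1,172.
Claim 3 (£10,915): 20% coinsurance on £10,915 = £2,183. Patient owes £2,183 (running OOP £4,352). Insurer: £10,915 − £2,183 = £8,732.

£8,732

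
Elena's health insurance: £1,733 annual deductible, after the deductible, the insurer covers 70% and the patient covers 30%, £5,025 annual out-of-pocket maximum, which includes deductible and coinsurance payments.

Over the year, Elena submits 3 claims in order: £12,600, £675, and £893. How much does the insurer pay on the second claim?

£643.10

Claim 1 — £12,600: deductible takes £1,733, £10,867 remains; coinsurance £10,867 × 30% = £3,260.10. Cost to patient: £4,993.10. OOP to date £4,993.10. Insurer: £12,600 − £4,993.10 = £7,606.90.
Claim 2 — £675: deductible already satisfied, so patient's share is 30% × £675 = £202.50. That would push OOP to £5,195.60, over the £5,025 cap, so patient pays £5,025 − £4,993.10 = £31.90. Insurer: £675 − £31.90 = £643.10.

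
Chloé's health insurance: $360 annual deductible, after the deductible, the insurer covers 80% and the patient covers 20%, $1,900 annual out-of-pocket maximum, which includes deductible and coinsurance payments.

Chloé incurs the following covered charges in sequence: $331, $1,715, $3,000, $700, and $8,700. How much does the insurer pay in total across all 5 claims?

$12,546

Claim 1 ($331): all of it applies to the deductible. Cost to patient: $331. OOP to date $331. Plan pays $331 − $331 = $0.
Claim 2 ($1,715): $29 to deductible, leaving $1,686; coinsurance $1,686 × 20% = $337.20. Cost to patient: $366.20. OOP to date $697.20. Plan pays $1,715 − $366.20 = $1,348.80.
Claim 3 ($3,000): 20% coinsurance on $3,000 = $600. Patient owes $600 (running OOP $1,297.20). Insurer: $3,000 − $600 = $2,400.
Claim 4 ($700): deductible met; 20% of $700 = $140. Patient pays $140; OOP now $1,437.20. Plan pays $700 − $140 = $560.
Claim 5 ($8,700): deductible met; 20% of $8,700 = $1,740. OOP would hit $3,177.20 > $1,900, so the cap limits the patient to $1,900 − $1,437.20 = $462.80. Insurer: $8,700 − $462.80 = $8,237.20.
Insurer total = bills − patient's total = $14,446 − $1,900 = $12,546.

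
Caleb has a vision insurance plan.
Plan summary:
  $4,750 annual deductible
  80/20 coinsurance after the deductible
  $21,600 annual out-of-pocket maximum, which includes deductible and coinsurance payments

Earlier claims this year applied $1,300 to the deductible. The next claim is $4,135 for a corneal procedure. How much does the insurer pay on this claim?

$548

Remaining deductible: $4,750 − $1,300 = $3,450.
That leaves $4,135 − $3,450 = $685 for coinsurance.
Member's 20% share of $685 is $137.
Member responsibility before any cap: $3,450 + $137 = $3,587.
Total out-of-pocket so far would be $1,300 + $3,587 = $4,887, below the $21,600 cap — no reduction.
The plan picks up $4,135 − $3,587 = $548.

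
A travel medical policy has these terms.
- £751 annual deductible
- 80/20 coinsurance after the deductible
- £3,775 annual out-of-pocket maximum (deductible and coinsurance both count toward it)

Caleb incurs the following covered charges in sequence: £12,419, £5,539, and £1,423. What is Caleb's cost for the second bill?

£690.40

#1 (£12,419): £751 finishes the deductible; £11,668 goes to coinsurance; 20% of £11,668 = £2,333.60. Cost to traveler: £3,084.60. OOP to date £3,084.60.
#2 (£5,539): deductible already satisfied, so traveler's share is 20% × £5,539 = £1,107.80. Adding that to £3,084.60 gives £4,192.40, past the £3,775 cap; traveler pays only £3,775 − £3,084.60 = £690.40.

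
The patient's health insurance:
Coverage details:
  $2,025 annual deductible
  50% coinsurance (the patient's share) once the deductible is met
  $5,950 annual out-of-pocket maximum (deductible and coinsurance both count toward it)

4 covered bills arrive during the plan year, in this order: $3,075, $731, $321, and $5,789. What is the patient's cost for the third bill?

Claim 1 ($3,075): $2,025 finishes the deductible; $1,050 goes to coinsurance; patient's 50% is $525. Cost to patient: $2,550. OOP to date $2,550.
Claim 2 ($731): deductible already satisfied, so patient's share is 50% × $731 = $365.50. Patient owes $365.50 (running OOP $2,915.50).
Claim 3 ($321): 50% coinsurance on $321 = $160.50. Patient pays $160.50; OOP now $3,076.

$160.50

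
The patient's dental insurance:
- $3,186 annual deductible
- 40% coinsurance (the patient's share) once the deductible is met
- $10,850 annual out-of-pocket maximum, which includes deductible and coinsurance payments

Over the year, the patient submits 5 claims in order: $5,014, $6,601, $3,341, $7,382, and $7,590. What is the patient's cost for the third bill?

$1,336.40

Claim 1 ($5,014): $3,186 finishes the deductible; $1,828 goes to coinsurance; 40% of $1,828 = $731.20. Patient owes $3,917.20 (running OOP $3,917.20).
Claim 2 ($6,601): 40% coinsurance on $6,601 = $2,640.40. Patient pays $2,640.40; OOP now $6,557.60.
Claim 3 ($3,341): deductible met; 40% of $3,341 = $1,336.40. Patient owes $1,336.40 (running OOP $7,894).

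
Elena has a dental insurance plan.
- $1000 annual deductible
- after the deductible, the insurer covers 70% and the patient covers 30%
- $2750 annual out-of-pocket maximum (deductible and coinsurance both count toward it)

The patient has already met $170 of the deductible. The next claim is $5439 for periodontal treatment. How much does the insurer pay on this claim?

Deductible still to meet: $1000 − $170 = $830.
That leaves $5439 − $830 = $4609 for coinsurance.
Coinsurance: $4609 × 30% = $1382.70.
So the patient owes $830 + $1382.70 = $2212.70 before any cap.
Total out-of-pocket so far would be $170 + $2212.70 = $2382.70, below the $2750 cap — no reduction.
The insurer covers the remainder: $5439 − $2212.70 = $3226.30.

$3226.30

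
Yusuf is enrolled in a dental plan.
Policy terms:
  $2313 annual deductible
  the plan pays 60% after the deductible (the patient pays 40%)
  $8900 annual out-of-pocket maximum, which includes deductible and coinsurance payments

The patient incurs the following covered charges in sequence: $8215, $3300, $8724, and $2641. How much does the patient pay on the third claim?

#1 ($8215): deductible takes $2313, $5902 remains; coinsurance $5902 × 40% = $2360.80. Patient pays $4673.80; OOP now $4673.80.
#2 ($3300): deductible met; 40% of $3300 = $1320. Patient owes $1320 (running OOP $5993.80).
#3 ($8724): deductible already satisfied, so patient's share is 40% × $8724 = $3489.60. OOP would hit $9483.40 > $8900, so the cap limits the patient to $8900 − $5993.80 = $2906.20.

$2906.20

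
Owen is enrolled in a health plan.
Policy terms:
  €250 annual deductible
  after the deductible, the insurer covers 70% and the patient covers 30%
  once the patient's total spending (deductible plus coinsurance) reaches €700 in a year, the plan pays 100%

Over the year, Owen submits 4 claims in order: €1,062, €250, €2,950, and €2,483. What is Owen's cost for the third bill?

Claim 1 — €1,062: €250 to deductible, leaving €812; patient's 30% is €243.60. Patient pays €493.60; OOP now €493.60.
Claim 2 — €250: deductible met; 30% of €250 = €75. Patient pays €75; OOP now €568.60.
Claim 3 — €2,950: deductible already satisfied, so patient's share is 30% × €2,950 = €885. That would push OOP to €1,453.60, over the €700 cap, so patient pays €700 − €568.60 = €131.40.

€131.40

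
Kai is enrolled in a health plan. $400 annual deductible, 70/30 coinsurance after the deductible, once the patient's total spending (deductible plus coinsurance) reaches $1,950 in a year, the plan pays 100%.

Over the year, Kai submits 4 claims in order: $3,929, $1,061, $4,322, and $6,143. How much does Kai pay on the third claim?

Bill 1, $3,929: $400 finishes the deductible; $3,529 goes to coinsurance; patient's 30% is $1,058.70. Cost to patient: $1,458.70. OOP to date $1,458.70.
Bill 2, $1,061: deductible already satisfied, so patient's share is 30% × $1,061 = $318.30. Cost to patient: $318.30. OOP to date $1,777.
Bill 3, $4,322: 30% coinsurance on $4,322 = $1,296.60. Adding that to $1,777 gives $3,073.60, past the $1,950 cap; patient pays only $1,950 − $1,777 = $173.

$173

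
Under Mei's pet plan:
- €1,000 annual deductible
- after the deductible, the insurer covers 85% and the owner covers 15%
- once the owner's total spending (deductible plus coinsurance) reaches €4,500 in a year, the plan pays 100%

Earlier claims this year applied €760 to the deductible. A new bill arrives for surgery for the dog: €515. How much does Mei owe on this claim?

Deductible still to meet: €1,000 − €760 = €240.
After the €240 deductible portion, €515 − €240 = €275 is subject to coinsurance.
Coinsurance: €275 × 15% = €41.25.
Owner responsibility before any cap: €240 + €41.25 = €281.25.
Year-to-date out-of-pocket becomes €760 + €281.25 = €1,041.25, still under the €4,500 maximum, so no cap applies.

€281.25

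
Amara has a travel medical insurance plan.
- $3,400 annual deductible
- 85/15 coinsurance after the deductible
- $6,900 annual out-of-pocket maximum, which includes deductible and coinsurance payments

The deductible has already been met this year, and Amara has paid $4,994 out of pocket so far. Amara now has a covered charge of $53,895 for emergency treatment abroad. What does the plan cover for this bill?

The deductible is already satisfied, so the full bill goes to coinsurance.
Traveler's 15% share of $53,895 is $8,084.25.
That would bring total out-of-pocket to $13,078.25, past the $6,900 cap. The traveler is capped at $6,900 − $4,994 = $1,906 on this claim.
The plan picks up $53,895 − $1,906 = $51,989.

$51,989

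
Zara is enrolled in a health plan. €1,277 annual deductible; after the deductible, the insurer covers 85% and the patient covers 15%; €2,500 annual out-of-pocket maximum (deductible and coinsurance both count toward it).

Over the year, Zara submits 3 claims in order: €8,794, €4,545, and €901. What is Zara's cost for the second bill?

€95.45

Claim 1 (€8,794): €1,277 finishes the deductible; €7,517 goes to coinsurance; coinsurance €7,517 × 15% = €1,127.55. Cost to patient: €2,404.55. OOP to date €2,404.55.
Claim 2 (€4,545): deductible already satisfied, so patient's share is 15% × €4,545 = €681.75. That would push OOP to €3,086.30, over the €2,500 cap, so patient pays €2,500 − €2,404.55 = €95.45.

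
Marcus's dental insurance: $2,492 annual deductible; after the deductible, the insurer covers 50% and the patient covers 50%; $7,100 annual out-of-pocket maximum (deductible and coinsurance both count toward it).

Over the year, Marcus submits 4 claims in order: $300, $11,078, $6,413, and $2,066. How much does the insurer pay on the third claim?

$6,248

Bill 1, $300: all of it applies to the deductible. Cost to patient: $300. OOP to date $300. Insurer: $300 − $300 = $0.
Bill 2, $11,078: $2,192 to deductible, leaving $8,886; coinsurance $8,886 × 50% = $4,443. Patient owes $6,635 (running OOP $6,935). Plan pays $11,078 − $6,635 = $4,443.
Bill 3, $6,413: 50% coinsurance on $6,413 = $3,206.50. That would push OOP to $10,141.50, over the $7,100 cap, so patient pays $7,100 − $6,935 = $165. Plan pays $6,413 − $165 = $6,248.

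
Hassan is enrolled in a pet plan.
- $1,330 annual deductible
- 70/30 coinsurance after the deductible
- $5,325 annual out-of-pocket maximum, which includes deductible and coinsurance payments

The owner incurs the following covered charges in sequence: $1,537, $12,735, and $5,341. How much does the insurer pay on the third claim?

Bill 1, $1,537: deductible takes $1,330, $207 remains; owner's 30% is $62.10. Cost to owner: $1,392.10. OOP to date $1,392.10. Plan pays $1,537 − $1,392.10 = $144.90.
Bill 2, $12,735: deductible met; 30% of $12,735 = $3,820.50. Cost to owner: $3,820.50. OOP to date $5,212.60. Plan pays $12,735 − $3,820.50 = $8,914.50.
Bill 3, $5,341: deductible already satisfied, so owner's share is 30% × $5,341 = $1,602.30. OOP would hit $6,814.90 > $5,325, so the cap limits the owner to $5,325 − $5,212.60 = $112.40. Plan pays $5,341 − $112.40 = $5,228.60.

$5,228.60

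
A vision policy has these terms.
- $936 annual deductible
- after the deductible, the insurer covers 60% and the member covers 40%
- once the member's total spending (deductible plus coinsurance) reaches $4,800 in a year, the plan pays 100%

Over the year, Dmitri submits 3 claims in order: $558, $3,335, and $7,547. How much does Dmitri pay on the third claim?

Claim 1 — $558: entire amount goes to the deductible. Member owes $558 (running OOP $558).
Claim 2 — $3,335: $378 finishes the deductible; $2,957 goes to coinsurance; member's 40% is $1,182.80. Member owes $1,560.80 (running OOP $2,118.80).
Claim 3 — $7,547: 40% coinsurance on $7,547 = $3,018.80. Adding that to $2,118.80 gives $5,137.60, past the $4,800 cap; member pays only $4,800 − $2,118.80 = $2,681.20.

$2,681.20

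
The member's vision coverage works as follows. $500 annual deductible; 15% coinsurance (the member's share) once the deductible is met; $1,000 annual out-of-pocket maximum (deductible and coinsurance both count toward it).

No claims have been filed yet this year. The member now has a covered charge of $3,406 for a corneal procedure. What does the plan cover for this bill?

Nothing has been paid toward the $500 deductible, so the first $500 of this charge is applied there.
That leaves $3,406 − $500 = $2,906 for coinsurance.
Member's 15% share of $2,906 is $435.90.
Member responsibility before any cap: $500 + $435.90 = $935.90.
Cumulative spending $0 + $935.90 = $935.90 stays under the $1,000 maximum.
The insurer covers the remainder: $3,406 − $935.90 = $2,470.10.

$2,470.10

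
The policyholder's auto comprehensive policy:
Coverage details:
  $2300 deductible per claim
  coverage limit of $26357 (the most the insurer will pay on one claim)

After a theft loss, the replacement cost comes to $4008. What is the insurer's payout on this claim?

$1708

Less the $2300 deductible: $4008 − $2300 = $1708.
That's under the $26357 cap, so the insurer reimburses the full $1708.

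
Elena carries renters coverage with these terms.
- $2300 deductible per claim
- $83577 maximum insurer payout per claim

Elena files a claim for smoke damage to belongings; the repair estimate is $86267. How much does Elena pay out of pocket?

$2690

Subtract the deductible: $86267 − $2300 = $83967.
$83967 exceeds the $83577 limit, so the insurer pays the limit: $83577.
The tenant bears the rest of the original loss: $86267 − $83577 = $2690.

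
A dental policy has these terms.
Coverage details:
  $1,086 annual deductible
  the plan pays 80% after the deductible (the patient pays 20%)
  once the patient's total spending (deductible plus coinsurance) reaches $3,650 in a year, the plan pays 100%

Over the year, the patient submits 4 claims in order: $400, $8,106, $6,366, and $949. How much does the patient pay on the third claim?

$1,080

Bill 1, $400: all of it applies to the deductible. Patient pays $400; OOP now $400.
Bill 2, $8,106: $686 finishes the deductible; $7,420 goes to coinsurance; coinsurance $7,420 × 20% = $1,484. Patient owes $2,170 (running OOP $2,570).
Bill 3, $6,366: deductible already satisfied, so patient's share is 20% × $6,366 = $1,273.20. Adding that to $2,570 gives $3,843.20, past the $3,650 cap; patient pays only $3,650 − $2,570 = $1,080.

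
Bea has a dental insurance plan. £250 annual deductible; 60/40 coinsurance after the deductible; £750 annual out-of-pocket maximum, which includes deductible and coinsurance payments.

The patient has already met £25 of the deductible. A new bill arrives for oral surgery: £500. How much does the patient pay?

£335

£25 of the £250 deductible is already met, leaving £225.
The remaining £275 (= £500 − £225) moves to coinsurance.
Patient's 40% share of £275 is £110.
That puts the patient's cost at £225 + £110 = £335 before any cap.
Year-to-date out-of-pocket becomes £25 + £335 = £360, still under the £750 maximum, so no cap applies.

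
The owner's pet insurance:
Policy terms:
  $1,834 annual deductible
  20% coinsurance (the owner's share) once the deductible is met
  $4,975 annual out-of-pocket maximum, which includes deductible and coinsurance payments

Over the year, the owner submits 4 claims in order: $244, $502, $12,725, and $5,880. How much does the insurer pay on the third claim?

$9,309.60

Claim 1 — $244: fully absorbed by the deductible. Cost to owner: $244. OOP to date $244. Insurer: $244 − $244 = $0.
Claim 2 — $502: all of it applies to the deductible. Owner owes $502 (running OOP $746). Insurer: $502 − $502 = $0.
Claim 3 — $12,725: $1,088 to deductible, leaving $11,637; 20% of $11,637 = $2,327.40. Owner owes $3,415.40 (running OOP $4,161.40). Plan pays $12,725 − $3,415.40 = $9,309.60.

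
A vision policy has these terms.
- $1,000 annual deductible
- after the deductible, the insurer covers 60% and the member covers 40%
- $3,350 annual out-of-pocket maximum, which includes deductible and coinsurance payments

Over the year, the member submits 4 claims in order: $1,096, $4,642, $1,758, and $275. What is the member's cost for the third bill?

$454.80

Bill 1, $1,096: $1,000 finishes the deductible; $96 goes to coinsurance; coinsurance $96 × 40% = $38.40. Member owes $1,038.40 (running OOP $1,038.40).
Bill 2, $4,642: deductible already satisfied, so member's share is 40% × $4,642 = $1,856.80. Member owes $1,856.80 (running OOP $2,895.20).
Bill 3, $1,758: deductible already satisfied, so member's share is 40% × $1,758 = $703.20. OOP would hit $3,598.40 > $3,350, so the cap limits the member to $3,350 − $2,895.20 = $454.80.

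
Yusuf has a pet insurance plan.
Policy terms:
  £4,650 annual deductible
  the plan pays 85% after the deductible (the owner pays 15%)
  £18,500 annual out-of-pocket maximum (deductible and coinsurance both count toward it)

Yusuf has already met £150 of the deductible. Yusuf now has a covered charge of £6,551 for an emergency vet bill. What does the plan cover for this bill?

£150 of the £4,650 deductible is already met, leaving £4,500.
After the £4,500 deductible portion, £6,551 − £4,500 = £2,051 is subject to coinsurance.
Owner's 15% share of £2,051 is £307.65.
That puts the owner's cost at £4,500 + £307.65 = £4,807.65 before any cap.
Cumulative spending £150 + £4,807.65 = £4,957.65 stays under the £18,500 maximum.
The plan picks up £6,551 − £4,807.65 = £1,743.35.

£1,743.35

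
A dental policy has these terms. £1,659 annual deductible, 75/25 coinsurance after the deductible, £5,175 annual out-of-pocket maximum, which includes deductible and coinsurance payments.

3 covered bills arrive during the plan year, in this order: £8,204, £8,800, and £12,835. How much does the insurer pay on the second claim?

Claim 1 — £8,204: £1,659 to deductible, leaving £6,545; coinsurance £6,545 × 25% = £1,636.25. Patient pays £3,295.25; OOP now £3,295.25. Plan pays £8,204 − £3,295.25 = £4,908.75.
Claim 2 — £8,800: deductible met; 25% of £8,800 = £2,200. That would push OOP to £5,495.25, over the £5,175 cap, so patient pays £5,175 − £3,295.25 = £1,879.75. Plan pays £8,800 − £1,879.75 = £6,920.25.

£6,920.25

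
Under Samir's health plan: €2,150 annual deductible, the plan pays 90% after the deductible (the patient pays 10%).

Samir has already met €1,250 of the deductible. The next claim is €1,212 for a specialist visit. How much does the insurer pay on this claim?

Remaining deductible: €2,150 − €1,250 = €900.
After the €900 deductible portion, €1,212 − €900 = €312 is subject to coinsurance.
10% of €312 = €31.20 falls to the patient.
So the patient owes €900 + €31.20 = €931.20.
The insurer covers the remainder: €1,212 − €931.20 = €280.80.

€280.80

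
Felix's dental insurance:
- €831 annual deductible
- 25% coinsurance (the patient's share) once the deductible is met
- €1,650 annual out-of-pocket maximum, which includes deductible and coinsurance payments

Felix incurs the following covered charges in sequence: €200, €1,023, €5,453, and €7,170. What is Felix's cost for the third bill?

#1 (€200): all of it applies to the deductible. Cost to patient: €200. OOP to date €200.
#2 (€1,023): €631 finishes the deductible; €392 goes to coinsurance; 25% of €392 = €98. Patient pays €729; OOP now €929.
#3 (€5,453): 25% coinsurance on €5,453 = €1,363.25. Adding that to €929 gives €2,292.25, past the €1,650 cap; patient pays only €1,650 − €929 = €721.

€721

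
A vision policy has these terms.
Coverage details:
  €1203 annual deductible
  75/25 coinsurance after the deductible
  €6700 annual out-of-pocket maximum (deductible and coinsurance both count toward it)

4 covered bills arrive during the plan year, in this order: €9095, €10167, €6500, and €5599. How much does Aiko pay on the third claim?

Claim 1 (€9095): €1203 to deductible, leaving €7892; member's 25% is €1973. Member owes €3176 (running OOP €3176).
Claim 2 (€10167): 25% coinsurance on €10167 = €2541.75. Member pays €2541.75; OOP now €5717.75.
Claim 3 (€6500): deductible met; 25% of €6500 = €1625. That would push OOP to €7342.75, over the €6700 cap, so member pays €6700 − €5717.75 = €982.25.

€982.25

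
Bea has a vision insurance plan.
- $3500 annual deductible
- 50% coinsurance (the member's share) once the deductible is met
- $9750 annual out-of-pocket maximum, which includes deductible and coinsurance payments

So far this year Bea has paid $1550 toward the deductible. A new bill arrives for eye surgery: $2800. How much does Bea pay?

Remaining deductible: $3500 − $1550 = $1950.
After the $1950 deductible portion, $2800 − $1950 = $850 is subject to coinsurance.
Coinsurance: $850 × 50% = $425.
So the member owes $1950 + $425 = $2375 before any cap.
Total out-of-pocket so far would be $1550 + $2375 = $3925, below the $9750 cap — no reduction.

$2375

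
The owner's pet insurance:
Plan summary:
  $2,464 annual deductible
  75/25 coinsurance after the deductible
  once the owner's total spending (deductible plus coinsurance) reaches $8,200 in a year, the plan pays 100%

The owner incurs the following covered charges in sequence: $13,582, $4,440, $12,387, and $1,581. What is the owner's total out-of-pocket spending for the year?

Bill 1, $13,582: deductible takes $2,464, $11,118 remains; owner's 25% is $2,779.50. Owner pays $5,243.50; OOP now $5,243.50.
Bill 2, $4,440: deductible met; 25% of $4,440 = $1,110. Owner pays $1,110; OOP now $6,353.50.
Bill 3, $12,387: deductible already satisfied, so owner's share is 25% × $12,387 = $3,096.75. OOP would hit $9,450.25 > $8,200, so the cap limits the owner to $8,200 − $6,353.50 = $1,846.50.
Bill 4, $1,581: deductible already satisfied, so owner's share is 25% × $1,581 = $395.25. Adding that to $8,200 gives $8,595.25, past the $8,200 cap; owner pays only $8,200 − $8,200 = $0.
Total paid by the owner: $5,243.50 + $1,110 + $1,846.50 + $0 = $8,200.

$8,200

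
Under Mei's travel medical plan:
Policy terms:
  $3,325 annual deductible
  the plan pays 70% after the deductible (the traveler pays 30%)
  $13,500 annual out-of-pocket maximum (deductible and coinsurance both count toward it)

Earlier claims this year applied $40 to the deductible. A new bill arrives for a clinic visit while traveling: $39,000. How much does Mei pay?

$13,460

$40 of the $3,325 deductible is already met, leaving $3,285.
The remaining $35,715 (= $39,000 − $3,285) moves to coinsurance.
Coinsurance: $35,715 × 30% = $10,714.50.
Traveler responsibility before any cap: $3,285 + $10,714.50 = $13,999.50.
Adding $13,999.50 to the $40 already spent would give $14,039.50, which exceeds the $13,500 cap; the traveler pays just $13,500 − $40 = $13,460.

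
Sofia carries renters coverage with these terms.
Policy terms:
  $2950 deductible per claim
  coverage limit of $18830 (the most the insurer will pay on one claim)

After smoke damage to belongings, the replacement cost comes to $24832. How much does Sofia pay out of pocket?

Less the $2950 deductible: $24832 − $2950 = $21882.
The $18830 per-incident cap binds; insurer pays $18830.
Tenant's share is the uncovered remainder: $24832 − $18830 = $6002.

$6002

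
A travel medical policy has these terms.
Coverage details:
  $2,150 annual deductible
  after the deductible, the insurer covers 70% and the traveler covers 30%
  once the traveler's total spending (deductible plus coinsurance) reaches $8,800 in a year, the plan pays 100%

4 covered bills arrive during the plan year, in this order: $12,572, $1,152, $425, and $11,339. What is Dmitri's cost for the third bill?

$127.50

Bill 1, $12,572: $2,150 to deductible, leaving $10,422; 30% of $10,422 = $3,126.60. Cost to traveler: $5,276.60. OOP to date $5,276.60.
Bill 2, $1,152: 30% coinsurance on $1,152 = $345.60. Traveler pays $345.60; OOP now $5,622.20.
Bill 3, $425: 30% coinsurance on $425 = $127.50. Cost to traveler: $127.50. OOP to date $5,749.70.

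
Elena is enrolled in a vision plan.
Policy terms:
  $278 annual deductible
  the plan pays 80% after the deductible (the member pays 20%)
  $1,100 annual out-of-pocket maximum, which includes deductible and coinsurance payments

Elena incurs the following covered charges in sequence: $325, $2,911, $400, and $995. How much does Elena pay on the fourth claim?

#1 ($325): $278 to deductible, leaving $47; coinsurance $47 × 20% = $9.40. Cost to member: $287.40. OOP to date $287.40.
#2 ($2,911): deductible already satisfied, so member's share is 20% × $2,911 = $582.20. Member pays $582.20; OOP now $869.60.
#3 ($400): deductible already satisfied, so member's share is 20% × $400 = $80. Member pays $80; OOP now $949.60.
#4 ($995): deductible already satisfied, so member's share is 20% × $995 = $199. OOP would hit $1,148.60 > $1,100, so the cap limits the member to $1,100 − $949.60 = $150.40.

$150.40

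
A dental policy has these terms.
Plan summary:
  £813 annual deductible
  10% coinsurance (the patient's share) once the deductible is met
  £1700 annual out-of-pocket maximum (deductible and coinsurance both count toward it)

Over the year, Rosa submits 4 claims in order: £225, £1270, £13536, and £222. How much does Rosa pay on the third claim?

£818.80

Claim 1 (£225): fully absorbed by the deductible. Patient pays £225; OOP now £225.
Claim 2 (£1270): deductible takes £588, £682 remains; coinsurance £682 × 10% = £68.20. Cost to patient: £656.20. OOP to date £881.20.
Claim 3 (£13536): deductible met; 10% of £13536 = £1353.60. That would push OOP to £2234.80, over the £1700 cap, so patient pays £1700 − £881.20 = £818.80.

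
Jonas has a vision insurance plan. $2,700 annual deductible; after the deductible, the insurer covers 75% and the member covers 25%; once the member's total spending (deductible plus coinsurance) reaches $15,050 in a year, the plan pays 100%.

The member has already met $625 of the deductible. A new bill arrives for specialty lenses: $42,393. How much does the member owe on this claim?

$12,154.50

Deductible still to meet: $2,700 − $625 = $2,075.
The remaining $40,318 (= $42,393 − $2,075) moves to coinsurance.
Coinsurance: $40,318 × 25% = $10,079.50.
Member responsibility before any cap: $2,075 + $10,079.50 = $12,154.50.
Cumulative spending $625 + $12,154.50 = $12,779.50 stays under the $15,050 maximum.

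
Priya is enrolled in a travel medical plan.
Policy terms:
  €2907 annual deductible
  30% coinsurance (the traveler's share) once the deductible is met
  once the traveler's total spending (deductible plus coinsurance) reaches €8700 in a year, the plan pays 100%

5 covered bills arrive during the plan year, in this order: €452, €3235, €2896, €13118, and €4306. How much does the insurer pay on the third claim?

€2027.20

Claim 1 — €452: entire amount goes to the deductible. Cost to traveler: €452. OOP to date €452. Plan pays €452 − €452 = €0.
Claim 2 — €3235: deductible takes €2455, €780 remains; coinsurance €780 × 30% = €234. Traveler pays €2689; OOP now €3141. Insurer: €3235 − €2689 = €546.
Claim 3 — €2896: deductible already satisfied, so traveler's share is 30% × €2896 = €868.80. Cost to traveler: €868.80. OOP to date €4009.80. Insurer: €2896 − €868.80 = €2027.20.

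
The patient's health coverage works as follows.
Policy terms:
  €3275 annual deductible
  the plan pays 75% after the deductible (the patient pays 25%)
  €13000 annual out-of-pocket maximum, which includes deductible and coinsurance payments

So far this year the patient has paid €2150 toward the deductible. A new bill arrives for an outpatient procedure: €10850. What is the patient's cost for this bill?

€3556.25

€2150 of the €3275 deductible is already met, leaving €1125.
After the €1125 deductible portion, €10850 − €1125 = €9725 is subject to coinsurance.
Patient's 25% share of €9725 is €2431.25.
So the patient owes €1125 + €2431.25 = €3556.25 before any cap.
Total out-of-pocket so far would be €2150 + €3556.25 = €5706.25, below the €13000 cap — no reduction.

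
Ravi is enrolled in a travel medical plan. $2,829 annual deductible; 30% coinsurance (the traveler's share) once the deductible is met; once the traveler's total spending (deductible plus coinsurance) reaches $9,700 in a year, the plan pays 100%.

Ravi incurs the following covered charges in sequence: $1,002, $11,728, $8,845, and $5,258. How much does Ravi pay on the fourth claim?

$1,247.20

Claim 1 — $1,002: all of it applies to the deductible. Cost to traveler: $1,002. OOP to date $1,002.
Claim 2 — $11,728: $1,827 finishes the deductible; $9,901 goes to coinsurance; traveler's 30% is $2,970.30. Traveler pays $4,797.30; OOP now $5,799.30.
Claim 3 — $8,845: 30% coinsurance on $8,845 = $2,653.50. Cost to traveler: $2,653.50. OOP to date $8,452.80.
Claim 4 — $5,258: deductible met; 30% of $5,258 = $1,577.40. OOP would hit $10,030.20 > $9,700, so the cap limits the traveler to $9,700 − $8,452.80 = $1,247.20.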